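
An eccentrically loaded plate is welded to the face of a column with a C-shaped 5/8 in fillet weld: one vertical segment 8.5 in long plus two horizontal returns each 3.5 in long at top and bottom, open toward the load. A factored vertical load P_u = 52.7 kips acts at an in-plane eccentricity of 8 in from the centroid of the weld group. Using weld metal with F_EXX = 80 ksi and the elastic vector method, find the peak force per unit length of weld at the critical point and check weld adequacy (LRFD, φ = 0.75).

f_max ≈ 13 kip/in; adequate

Total weld length L_w = 15.5 in. Treat welds as unit-width lines.
Centroid: x̄ = 2×3.5×1.75 / 15.5 = 0.7903 in from the vertical weld.
Polar moment about centroid: J = I_x + I_y = [8.5³/12 + 2×3.5×4.25²] + [8.5×0.7903² + 2(3.5³/12 + 3.5×0.9597²)] = 196.5 in³.
Direct shear f_v = P/L_w = 52.7 / 15.5 = 3.4 kip/in (vertical).
Torsion M = P·e = 52.7 × 8 = 421.6 kip·in.
Critical point at (x, y) = (2.71, 4.25) from centroid. f_tx = M·y/J = 9.118 kip/in; f_ty = M·x/J = 5.813 kip/in.
Resultant f_max = √[f_tx² + (f_v + f_ty)²] = √[9.118² + (3.4 + 5.813)²] = 12.96 kip/in.
Capacity per unit length: φr_n = 0.75 × 0.6 × 80 × (0.707 × 0.625) = 15.91 kip/in.
12.96 ≤ 15.91 → adequate.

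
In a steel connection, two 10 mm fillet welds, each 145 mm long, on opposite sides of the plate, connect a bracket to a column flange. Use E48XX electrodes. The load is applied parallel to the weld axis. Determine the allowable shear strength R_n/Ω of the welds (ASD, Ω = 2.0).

E48XX → F_EXX = 480 MPa.
Effective throat t_e = 0.707 × 10 = 7.07 mm.
Total length L = 290 mm; A_we = 7.07 × 290 = 2050 mm².
F_nw = 0.6 F_EXX = 0.6 × 480 = 288 MPa.
R_n = 288 × 2050 × 10⁻³ = 590.5 kN; R_n/Ω = 590.5/2.0 = 295.2 kN.

R_n/Ω ≈ 295 kN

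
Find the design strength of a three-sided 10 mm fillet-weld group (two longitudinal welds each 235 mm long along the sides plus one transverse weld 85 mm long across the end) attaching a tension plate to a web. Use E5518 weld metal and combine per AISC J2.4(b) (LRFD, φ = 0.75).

φR_n ≈ 971 kN

E55XX → F_EXX = 550 MPa.
t_e = 0.707 × 10 = 7.07 mm.
R_nwl = 0.6 × 550 × 7.07 × 470 × 10⁻³ = 1097 kN (longitudinal, 2 welds).
R_nwt = 0.6 × 550 × 7.07 × 85 × 10⁻³ = 198.3 kN (transverse, base value).
(i) R_nwl + R_nwt = 1295 kN; (ii) 0.85 R_nwl + 1.5 R_nwt = 1230 kN.
R_n = max = 1295 kN [governs: (i)]; φR_n = 971.2 kN.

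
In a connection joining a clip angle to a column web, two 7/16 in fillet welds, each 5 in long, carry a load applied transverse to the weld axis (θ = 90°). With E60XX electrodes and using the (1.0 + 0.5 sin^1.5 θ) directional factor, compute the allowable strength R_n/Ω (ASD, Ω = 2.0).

R_n/Ω ≈ 83.5 kip

E60XX → F_EXX = 60 ksi.
t_e = 0.707 × 0.4375 = 0.3093 in; A_we = 0.3093 × 10 = 3.093 in².
Directional factor: 1.0 + 0.5 sin^1.5(90°) = 1.5.
F_nw = 0.6 × 60 × 1.5 = 54 ksi.
R_n/Ω = (54 × 3.093) / 2.0 = 83.51 kip.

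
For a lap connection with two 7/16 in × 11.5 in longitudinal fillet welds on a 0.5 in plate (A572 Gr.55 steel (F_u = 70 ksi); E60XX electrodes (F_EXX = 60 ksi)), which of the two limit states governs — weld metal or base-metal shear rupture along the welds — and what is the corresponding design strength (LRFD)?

φR_n ≈ 192 kip (weld metal governs)

t_e = 0.707 × 0.4375 = 0.3093 in; L = 23 in.
Weld metal: φR_n = 0.75 × 0.6 × 60 × 0.3093 × 23 = 192.1 kip.
Base metal (shear rupture): φR_n = 0.75 × 0.6 × 70 × 0.5 × 23 = 362.2 kip.
Governing: weld metal.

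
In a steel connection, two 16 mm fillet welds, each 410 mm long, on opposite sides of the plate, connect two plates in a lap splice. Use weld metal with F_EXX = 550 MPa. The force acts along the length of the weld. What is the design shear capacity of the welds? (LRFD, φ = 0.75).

Effective throat t_e = 0.707 × 16 = 11.31 mm.
Total length L = 820 mm; A_we = 11.31 × 820 = 9276 mm².
F_nw = 0.6 F_EXX = 0.6 × 550 = 330 MPa.
φR_n = 0.75 × 330 × 9276 × 10⁻³ = 2296 kN.

φR_n ≈ 2300 kN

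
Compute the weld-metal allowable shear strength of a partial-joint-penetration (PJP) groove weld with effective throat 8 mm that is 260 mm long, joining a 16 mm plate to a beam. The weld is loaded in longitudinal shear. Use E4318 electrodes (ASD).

R_n/Ω ≈ 268 kN

E43XX → F_EXX = 430 MPa.
Effective throat (given) t_e = 8 mm.
A_we = 8 × 260 = 2080 mm².
F_nw = 0.6 F_EXX = 258 MPa.
R_n/Ω = (258 × 2080) / 2.0 × 10⁻³ = 268.3 kN.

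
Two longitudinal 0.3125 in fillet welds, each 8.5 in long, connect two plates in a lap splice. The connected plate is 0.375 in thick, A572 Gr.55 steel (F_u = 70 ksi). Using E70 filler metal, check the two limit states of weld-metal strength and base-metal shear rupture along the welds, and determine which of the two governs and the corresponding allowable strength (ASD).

R_n/Ω ≈ 78.9 kips (weld metal governs)

E70XX → F_EXX = 70 ksi.
t_e = 0.707 × 0.3125 = 0.2209 in; L = 17 in.
Weld metal: R_n/Ω = (1/2.0) × 0.6 × 70 × 0.2209 × 17 = 78.87 kips.
Base metal (shear rupture): R_n/Ω = (1/2.0) × 0.6 × 70 × 0.375 × 17 = 133.9 kips.
Governing: weld metal.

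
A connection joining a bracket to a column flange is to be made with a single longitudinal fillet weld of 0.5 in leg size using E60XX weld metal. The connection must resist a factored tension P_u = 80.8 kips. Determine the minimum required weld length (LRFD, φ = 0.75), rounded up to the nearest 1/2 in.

E60XX → F_EXX = 60 ksi.
Throat t_e = 0.707 × 0.5 = 0.3535 in.
φr_n = 0.75 × 0.6 × 60 × 0.3535 = 9.544 kips/in.
L_req = P_u / φr_n = 80.8 / 9.544 = 8.466 in total.
Round up → use L = 8.5 in.

L = 8.5 in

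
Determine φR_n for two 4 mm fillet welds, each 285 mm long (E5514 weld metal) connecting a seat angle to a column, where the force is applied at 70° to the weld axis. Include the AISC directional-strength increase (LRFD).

φR_n ≈ 581 kN

E55XX → F_EXX = 550 MPa.
t_e = 0.707 × 4 = 2.828 mm; A_we = 2.828 × 570 = 1612 mm².
Directional factor: 1.0 + 0.5 sin^1.5(70°) = 1.455.
F_nw = 0.6 × 550 × 1.455 = 480.3 MPa.
φR_n = 0.75 × 480.3 × 1612 × 10⁻³ = 580.7 kN.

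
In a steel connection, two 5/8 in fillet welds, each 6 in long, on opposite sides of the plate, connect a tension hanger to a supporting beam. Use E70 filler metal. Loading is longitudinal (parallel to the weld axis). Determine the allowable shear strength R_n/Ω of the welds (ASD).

E70XX → F_EXX = 70 ksi.
Effective throat t_e = 0.707 × 0.625 = 0.4419 in.
Total length L = 12 in; A_we = 0.4419 × 12 = 5.302 in².
F_nw = 0.6 F_EXX = 0.6 × 70 = 42 ksi.
R_n = 42 × 5.302 = 222.7 kip; R_n/Ω = 222.7/2.0 = 111.4 kip.

R_n/Ω ≈ 111 kip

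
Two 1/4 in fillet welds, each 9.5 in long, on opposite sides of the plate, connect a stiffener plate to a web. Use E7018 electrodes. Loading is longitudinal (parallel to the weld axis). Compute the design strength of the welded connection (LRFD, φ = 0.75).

φR_n ≈ 106 kip

E70XX → F_EXX = 70 ksi.
Effective throat t_e = 0.707 × 0.25 = 0.1767 in.
Total length L = 19 in; A_we = 0.1767 × 19 = 3.358 in².
F_nw = 0.6 F_EXX = 0.6 × 70 = 42 ksi.
φR_n = 0.75 × 42 × 3.358 = 105.8 kip.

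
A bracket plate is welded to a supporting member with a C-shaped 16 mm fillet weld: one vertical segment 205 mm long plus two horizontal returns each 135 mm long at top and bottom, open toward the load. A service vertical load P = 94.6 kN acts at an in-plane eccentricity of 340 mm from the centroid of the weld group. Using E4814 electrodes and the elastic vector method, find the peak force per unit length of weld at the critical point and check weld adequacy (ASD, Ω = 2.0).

f_max ≈ 1150 N/mm; adequate

E48XX → F_EXX = 480 MPa.
Total weld length L_w = 475 mm. Treat welds as unit-width lines.
Centroid: x̄ = 2×135×67.5 / 475 = 38.37 mm from the vertical weld.
Polar moment about centroid: J = I_x + I_y = [205³/12 + 2×135×102.5²] + [205×38.37² + 2(135³/12 + 135×29.13²)] = 4496000 mm³.
Direct shear f_v = P/L_w = 94.6×10³ / 475 = 199.2 N/mm (vertical).
Torsion M = P·e = 94.6×10³ × 340 = 32164000 N·mm.
Critical point at (x, y) = (96.63, 102.5) from centroid. f_tx = M·y/J = 733.3 N/mm; f_ty = M·x/J = 691.4 N/mm.
Resultant f_max = √[f_tx² + (f_v + f_ty)²] = √[733.3² + (199.2 + 691.4)²] = 1154 N/mm.
Capacity per unit length: r_n/Ω = (1/2.0) × 0.6 × 480 × (0.707 × 16) = 1629 N/mm.
1154 ≤ 1629 → adequate.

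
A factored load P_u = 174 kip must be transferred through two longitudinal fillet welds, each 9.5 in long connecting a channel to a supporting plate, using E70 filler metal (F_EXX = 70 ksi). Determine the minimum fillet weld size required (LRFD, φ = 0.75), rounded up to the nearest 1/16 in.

Total weld length L = 19 in.
Required throat t_e = P_u / (φ × 0.6 F_EXX × L) = 174 / (0.75 × 0.6 × 70 × 19) = 0.2907 in.
Required leg w = t_e / 0.707 = 0.4112 in → use 7/16 in.

w = 7/16 in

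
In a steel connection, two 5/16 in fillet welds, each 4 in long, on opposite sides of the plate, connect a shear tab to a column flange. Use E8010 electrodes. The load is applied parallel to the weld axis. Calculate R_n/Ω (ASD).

E80XX → F_EXX = 80 ksi.
Effective throat t_e = 0.707 × 0.3125 = 0.2209 in.
Total length L = 8 in; A_we = 0.2209 × 8 = 1.767 in².
F_nw = 0.6 F_EXX = 0.6 × 80 = 48 ksi.
R_n = 48 × 1.767 = 84.84 kip; R_n/Ω = 84.84/2.0 = 42.42 kip.

R_n/Ω ≈ 42.4 kip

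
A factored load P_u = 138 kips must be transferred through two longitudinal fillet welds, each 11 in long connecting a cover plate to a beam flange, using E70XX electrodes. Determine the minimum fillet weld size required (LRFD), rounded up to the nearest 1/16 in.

E70XX → F_EXX = 70 ksi.
Total weld length L = 22 in.
Required throat t_e = P_u / (φ × 0.6 F_EXX × L) = 138 / (0.75 × 0.6 × 70 × 22) = 0.1991 in.
Required leg w = t_e / 0.707 = 0.2817 in → use 5/16 in.

w = 5/16 in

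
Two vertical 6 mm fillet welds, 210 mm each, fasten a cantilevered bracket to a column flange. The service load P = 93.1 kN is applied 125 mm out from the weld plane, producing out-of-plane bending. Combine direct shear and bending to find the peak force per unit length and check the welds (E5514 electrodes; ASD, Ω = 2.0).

E55XX → F_EXX = 550 MPa.
L_w = 2 × 210 = 420 mm; section modulus (unit throat) S = 2 × L²/6 = 14700 mm².
Direct shear f_v = P/L_w = 93.1×10³/420 = 221.7 N/mm.
Moment M = P × e = 93.1×10³ × 125 = 11638000 N·mm; bending f_b = M/S = 791.7 N/mm.
f_max = √(f_v² + f_b²) = √(221.7² + 791.7²) = 822.1 N/mm.
r_n/Ω = (1/2.0) × 0.6 × 550 × (0.707 × 6) = 699.9 N/mm → NOT adequate.

f_max ≈ 822 N/mm; NOT adequate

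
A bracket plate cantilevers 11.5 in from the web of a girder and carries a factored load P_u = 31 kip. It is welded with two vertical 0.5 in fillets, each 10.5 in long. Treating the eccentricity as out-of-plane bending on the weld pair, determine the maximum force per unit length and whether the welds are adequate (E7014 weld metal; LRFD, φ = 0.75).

f_max ≈ 9.81 kip/in; adequate

E70XX → F_EXX = 70 ksi.
L_w = 2 × 10.5 = 21 in; section modulus (unit throat) S = 2 × L²/6 = 36.75 in².
Direct shear f_v = P/L_w = 31/21 = 1.476 kip/in.
Moment M = P × e = 31 × 11.5 = 356.5 kip·in; bending f_b = M/S = 9.701 kip/in.
f_max = √(f_v² + f_b²) = √(1.476² + 9.701²) = 9.812 kip/in.
φr_n = 0.75 × 0.6 × 70 × (0.707 × 0.5) = 11.14 kip/in → adequate.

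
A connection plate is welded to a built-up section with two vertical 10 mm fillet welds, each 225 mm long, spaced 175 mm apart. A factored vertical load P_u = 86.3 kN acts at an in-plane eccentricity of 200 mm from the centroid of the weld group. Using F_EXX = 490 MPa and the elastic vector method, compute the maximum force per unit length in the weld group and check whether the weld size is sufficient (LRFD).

f_max ≈ 598 N/mm; adequate

Total weld length L_w = 450 mm. Treat welds as unit-width lines.
Polar moment about centroid: J = 2[d³/12 + d(b/2)²] = 2[225³/12 + 225×87.5²] = 5344000 mm³.
Direct shear f_v = P/L_w = 86.3×10³ / 450 = 191.8 N/mm (vertical).
Torsion M = P·e = 86.3×10³ × 200 = 17260000 N·mm.
Critical point at (x, y) = (87.5, 112.5) from centroid. f_tx = M·y/J = 363.4 N/mm; f_ty = M·x/J = 282.6 N/mm.
Resultant f_max = √[f_tx² + (f_v + f_ty)²] = √[363.4² + (191.8 + 282.6)²] = 597.6 N/mm.
Capacity per unit length: φr_n = 0.75 × 0.6 × 490 × (0.707 × 10) = 1559 N/mm.
597.6 ≤ 1559 → adequate.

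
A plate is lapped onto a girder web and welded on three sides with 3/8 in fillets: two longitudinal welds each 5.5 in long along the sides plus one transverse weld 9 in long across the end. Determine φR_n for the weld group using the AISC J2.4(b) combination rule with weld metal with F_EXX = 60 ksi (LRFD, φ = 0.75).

φR_n ≈ 164 kips

t_e = 0.707 × 0.375 = 0.2651 in.
R_nwl = 0.6 × 60 × 0.2651 × 11 = 105 kips (longitudinal, 2 welds).
R_nwt = 0.6 × 60 × 0.2651 × 9 = 85.9 kips (transverse, base value).
(i) R_nwl + R_nwt = 190.9 kips; (ii) 0.85 R_nwl + 1.5 R_nwt = 218.1 kips.
R_n = max = 218.1 kips [governs: (ii)]; φR_n = 163.6 kips.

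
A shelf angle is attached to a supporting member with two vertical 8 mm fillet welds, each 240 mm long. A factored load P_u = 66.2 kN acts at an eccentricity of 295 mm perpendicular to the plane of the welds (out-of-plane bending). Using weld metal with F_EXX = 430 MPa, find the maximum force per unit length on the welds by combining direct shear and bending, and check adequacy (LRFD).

L_w = 2 × 240 = 480 mm; section modulus (unit throat) S = 2 × L²/6 = 19200 mm².
Direct shear f_v = P/L_w = 66.2×10³/480 = 137.9 N/mm.
Moment M = P × e = 66.2×10³ × 295 = 19529000 N·mm; bending f_b = M/S = 1017 N/mm.
f_max = √(f_v² + f_b²) = √(137.9² + 1017²) = 1026 N/mm.
φr_n = 0.75 × 0.6 × 430 × (0.707 × 8) = 1094 N/mm → adequate.

f_max ≈ 1030 N/mm; adequate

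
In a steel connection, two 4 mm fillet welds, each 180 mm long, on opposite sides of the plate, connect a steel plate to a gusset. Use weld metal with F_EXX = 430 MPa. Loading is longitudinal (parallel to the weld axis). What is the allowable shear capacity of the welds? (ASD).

Effective throat t_e = 0.707 × 4 = 2.828 mm.
Total length L = 360 mm; A_we = 2.828 × 360 = 1018 mm².
F_nw = 0.6 F_EXX = 0.6 × 430 = 258 MPa.
R_n = 258 × 1018 × 10⁻³ = 262.7 kN; R_n/Ω = 262.7/2.0 = 131.3 kN.

R_n/Ω ≈ 131 kN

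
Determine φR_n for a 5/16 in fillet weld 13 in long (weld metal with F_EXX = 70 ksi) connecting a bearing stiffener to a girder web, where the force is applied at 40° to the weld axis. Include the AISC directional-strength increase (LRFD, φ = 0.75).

φR_n ≈ 114 kip

t_e = 0.707 × 0.3125 = 0.2209 in; A_we = 0.2209 × 13 = 2.872 in².
Directional factor: 1.0 + 0.5 sin^1.5(40°) = 1.258.
F_nw = 0.6 × 70 × 1.258 = 52.82 ksi.
φR_n = 0.75 × 52.82 × 2.872 = 113.8 kip.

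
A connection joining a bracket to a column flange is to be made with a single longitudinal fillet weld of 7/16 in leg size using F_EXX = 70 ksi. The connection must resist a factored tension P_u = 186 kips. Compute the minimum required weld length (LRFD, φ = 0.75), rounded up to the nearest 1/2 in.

Throat t_e = 0.707 × 0.4375 = 0.3093 in.
φr_n = 0.75 × 0.6 × 70 × 0.3093 = 9.743 kips/in.
L_req = P_u / φr_n = 186 / 9.743 = 19.09 in total.
Round up → use L = 19.5 in.

L = 19.5 in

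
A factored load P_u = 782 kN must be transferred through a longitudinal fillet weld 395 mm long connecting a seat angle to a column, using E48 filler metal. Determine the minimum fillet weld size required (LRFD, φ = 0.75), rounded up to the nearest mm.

E48XX → F_EXX = 480 MPa.
Total weld length L = 395 mm.
Required throat t_e = P_u / (φ × 0.6 F_EXX × L) = 782 / (0.75 × 0.6 × 480 × 395 × 10⁻³) = 9.165 mm.
Required leg w = t_e / 0.707 = 12.96 mm → use 13 mm.

w = 13 mm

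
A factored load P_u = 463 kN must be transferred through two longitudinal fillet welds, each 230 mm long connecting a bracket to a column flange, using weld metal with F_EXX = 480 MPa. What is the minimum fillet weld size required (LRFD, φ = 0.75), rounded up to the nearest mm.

Total weld length L = 460 mm.
Required throat t_e = P_u / (φ × 0.6 F_EXX × L) = 463 / (0.75 × 0.6 × 480 × 460 × 10⁻³) = 4.66 mm.
Required leg w = t_e / 0.707 = 6.591 mm → use 7 mm.

w = 7 mm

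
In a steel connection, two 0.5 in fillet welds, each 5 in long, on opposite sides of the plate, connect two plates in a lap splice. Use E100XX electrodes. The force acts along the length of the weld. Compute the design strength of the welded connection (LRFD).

E100XX → F_EXX = 100 ksi.
Effective throat t_e = 0.707 × 0.5 = 0.3535 in.
Total length L = 10 in; A_we = 0.3535 × 10 = 3.535 in².
F_nw = 0.6 F_EXX = 0.6 × 100 = 60 ksi.
φR_n = 0.75 × 60 × 3.535 = 159.1 kips.

φR_n ≈ 159 kips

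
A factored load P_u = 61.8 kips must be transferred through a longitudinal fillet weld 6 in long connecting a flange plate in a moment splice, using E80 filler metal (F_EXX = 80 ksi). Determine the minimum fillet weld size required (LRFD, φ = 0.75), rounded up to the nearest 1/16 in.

w = 7/16 in

Total weld length L = 6 in.
Required throat t_e = P_u / (φ × 0.6 F_EXX × L) = 61.8 / (0.75 × 0.6 × 80 × 6) = 0.2861 in.
Required leg w = t_e / 0.707 = 0.4047 in → use 7/16 in.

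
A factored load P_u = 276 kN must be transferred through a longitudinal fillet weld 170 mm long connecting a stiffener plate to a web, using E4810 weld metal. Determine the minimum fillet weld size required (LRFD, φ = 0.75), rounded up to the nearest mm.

w = 11 mm

E48XX → F_EXX = 480 MPa.
Total weld length L = 170 mm.
Required throat t_e = P_u / (φ × 0.6 F_EXX × L) = 276 / (0.75 × 0.6 × 480 × 170 × 10⁻³) = 7.516 mm.
Required leg w = t_e / 0.707 = 10.63 mm → use 11 mm.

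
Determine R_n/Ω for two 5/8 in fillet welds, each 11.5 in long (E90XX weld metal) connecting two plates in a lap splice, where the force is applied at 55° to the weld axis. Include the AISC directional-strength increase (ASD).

E90XX → F_EXX = 90 ksi.
t_e = 0.707 × 0.625 = 0.4419 in; A_we = 0.4419 × 23 = 10.16 in².
Directional factor: 1.0 + 0.5 sin^1.5(55°) = 1.371.
F_nw = 0.6 × 90 × 1.371 = 74.02 ksi.
R_n/Ω = (74.02 × 10.16) / 2.0 = 376.1 kips.

R_n/Ω ≈ 376 kips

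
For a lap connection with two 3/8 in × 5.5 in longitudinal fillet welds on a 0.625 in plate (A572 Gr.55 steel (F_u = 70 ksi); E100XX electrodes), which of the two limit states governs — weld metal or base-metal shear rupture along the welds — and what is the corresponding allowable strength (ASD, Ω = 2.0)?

E100XX → F_EXX = 100 ksi.
t_e = 0.707 × 0.375 = 0.2651 in; L = 11 in.
Weld metal: R_n/Ω = (1/2.0) × 0.6 × 100 × 0.2651 × 11 = 87.49 kips.
Base metal (shear rupture): R_n/Ω = (1/2.0) × 0.6 × 70 × 0.625 × 11 = 144.4 kips.
Governing: weld metal.

R_n/Ω ≈ 87.5 kips (weld metal governs)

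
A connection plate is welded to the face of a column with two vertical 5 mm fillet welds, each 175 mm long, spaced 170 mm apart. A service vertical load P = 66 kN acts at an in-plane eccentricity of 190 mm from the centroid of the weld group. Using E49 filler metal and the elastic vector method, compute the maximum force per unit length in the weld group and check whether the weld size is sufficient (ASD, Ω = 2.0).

E49XX → F_EXX = 490 MPa.
Total weld length L_w = 350 mm. Treat welds as unit-width lines.
Polar moment about centroid: J = 2[d³/12 + d(b/2)²] = 2[175³/12 + 175×85²] = 3422000 mm³.
Direct shear f_v = P/L_w = 66×10³ / 350 = 188.6 N/mm (vertical).
Torsion M = P·e = 66×10³ × 190 = 12540000 N·mm.
Critical point at (x, y) = (85, 87.5) from centroid. f_tx = M·y/J = 320.6 N/mm; f_ty = M·x/J = 311.5 N/mm.
Resultant f_max = √[f_tx² + (f_v + f_ty)²] = √[320.6² + (188.6 + 311.5)²] = 594 N/mm.
Capacity per unit length: r_n/Ω = (1/2.0) × 0.6 × 490 × (0.707 × 5) = 519.6 N/mm.
594 > 519.6 → NOT adequate.

f_max ≈ 594 N/mm; NOT adequate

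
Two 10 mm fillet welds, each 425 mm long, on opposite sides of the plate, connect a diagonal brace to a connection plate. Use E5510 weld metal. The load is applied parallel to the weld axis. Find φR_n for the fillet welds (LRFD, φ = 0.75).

E55XX → F_EXX = 550 MPa.
Effective throat t_e = 0.707 × 10 = 7.07 mm.
Total length L = 850 mm; A_we = 7.07 × 850 = 6009 mm².
F_nw = 0.6 F_EXX = 0.6 × 550 = 330 MPa.
φR_n = 0.75 × 330 × 6009 × 10⁻³ = 1487 kN.

φR_n ≈ 1490 kN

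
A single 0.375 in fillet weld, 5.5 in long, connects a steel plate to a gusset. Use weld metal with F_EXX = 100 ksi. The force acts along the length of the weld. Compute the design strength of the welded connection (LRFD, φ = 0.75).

φR_n ≈ 65.6 kip

Effective throat t_e = 0.707 × 0.375 = 0.2651 in.
Total length L = 5.5 in; A_we = 0.2651 × 5.5 = 1.458 in².
F_nw = 0.6 F_EXX = 0.6 × 100 = 60 ksi.
φR_n = 0.75 × 60 × 1.458 = 65.62 kip.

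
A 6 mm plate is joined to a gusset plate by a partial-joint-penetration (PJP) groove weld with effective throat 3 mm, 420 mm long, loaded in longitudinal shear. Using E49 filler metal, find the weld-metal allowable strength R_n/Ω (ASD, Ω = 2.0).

E49XX → F_EXX = 490 MPa.
Effective throat (given) t_e = 3 mm.
A_we = 3 × 420 = 1260 mm².
F_nw = 0.6 F_EXX = 294 MPa.
R_n/Ω = (294 × 1260) / 2.0 × 10⁻³ = 185.2 kN.

R_n/Ω ≈ 185 kN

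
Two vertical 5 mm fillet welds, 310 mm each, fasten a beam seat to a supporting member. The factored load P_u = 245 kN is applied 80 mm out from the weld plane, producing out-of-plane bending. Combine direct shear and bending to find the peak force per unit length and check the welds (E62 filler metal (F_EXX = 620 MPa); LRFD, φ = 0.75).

L_w = 2 × 310 = 620 mm; section modulus (unit throat) S = 2 × L²/6 = 32030 mm².
Direct shear f_v = P/L_w = 245×10³/620 = 395.2 N/mm.
Moment M = P × e = 245×10³ × 80 = 19600000 N·mm; bending f_b = M/S = 611.9 N/mm.
f_max = √(f_v² + f_b²) = √(395.2² + 611.9²) = 728.4 N/mm.
φr_n = 0.75 × 0.6 × 620 × (0.707 × 5) = 986.3 N/mm → adequate.

f_max ≈ 728 N/mm; adequate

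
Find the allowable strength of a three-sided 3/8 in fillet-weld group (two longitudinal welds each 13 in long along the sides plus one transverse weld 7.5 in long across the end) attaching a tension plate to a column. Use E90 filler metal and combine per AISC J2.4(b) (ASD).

E90XX → F_EXX = 90 ksi.
t_e = 0.707 × 0.375 = 0.2651 in.
R_nwl = 0.6 × 90 × 0.2651 × 26 = 372.2 kips (longitudinal, 2 welds).
R_nwt = 0.6 × 90 × 0.2651 × 7.5 = 107.4 kips (transverse, base value).
(i) R_nwl + R_nwt = 479.6 kips; (ii) 0.85 R_nwl + 1.5 R_nwt = 477.5 kips.
R_n = max = 479.6 kips [governs: (i)]; R_n/Ω = 239.8 kips.

R_n/Ω ≈ 240 kips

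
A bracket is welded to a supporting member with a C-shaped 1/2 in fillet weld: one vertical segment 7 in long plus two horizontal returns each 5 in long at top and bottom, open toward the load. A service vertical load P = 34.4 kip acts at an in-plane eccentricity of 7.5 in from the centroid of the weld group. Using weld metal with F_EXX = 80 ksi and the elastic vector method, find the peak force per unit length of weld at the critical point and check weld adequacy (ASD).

Total weld length L_w = 17 in. Treat welds as unit-width lines.
Centroid: x̄ = 2×5×2.5 / 17 = 1.471 in from the vertical weld.
Polar moment about centroid: J = I_x + I_y = [7³/12 + 2×5×3.5²] + [7×1.471² + 2(5³/12 + 5×1.029²)] = 197.7 in³.
Direct shear f_v = P/L_w = 34.4 / 17 = 2.024 kip/in (vertical).
Torsion M = P·e = 34.4 × 7.5 = 258 kip·in.
Critical point at (x, y) = (3.529, 3.5) from centroid. f_tx = M·y/J = 4.569 kip/in; f_ty = M·x/J = 4.607 kip/in.
Resultant f_max = √[f_tx² + (f_v + f_ty)²] = √[4.569² + (2.024 + 4.607)²] = 8.052 kip/in.
Capacity per unit length: r_n/Ω = (1/2.0) × 0.6 × 80 × (0.707 × 0.5) = 8.484 kip/in.
8.052 ≤ 8.484 → adequate.

f_max ≈ 8.05 kip/in; adequate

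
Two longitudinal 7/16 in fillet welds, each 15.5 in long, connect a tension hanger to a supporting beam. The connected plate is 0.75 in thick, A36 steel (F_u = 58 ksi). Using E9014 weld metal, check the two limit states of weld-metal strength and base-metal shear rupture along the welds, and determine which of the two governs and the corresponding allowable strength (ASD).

R_n/Ω ≈ 259 kip (weld metal governs)

E90XX → F_EXX = 90 ksi.
t_e = 0.707 × 0.4375 = 0.3093 in; L = 31 in.
Weld metal: R_n/Ω = (1/2.0) × 0.6 × 90 × 0.3093 × 31 = 258.9 kip.
Base metal (shear rupture): R_n/Ω = (1/2.0) × 0.6 × 58 × 0.75 × 31 = 404.5 kip.
Governing: weld metal.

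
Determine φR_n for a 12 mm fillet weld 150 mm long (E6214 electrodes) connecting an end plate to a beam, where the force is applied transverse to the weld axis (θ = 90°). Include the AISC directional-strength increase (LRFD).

φR_n ≈ 533 kN

E62XX → F_EXX = 620 MPa.
t_e = 0.707 × 12 = 8.484 mm; A_we = 8.484 × 150 = 1273 mm².
Directional factor: 1.0 + 0.5 sin^1.5(90°) = 1.5.
F_nw = 0.6 × 620 × 1.5 = 558 MPa.
φR_n = 0.75 × 558 × 1273 × 10⁻³ = 532.6 kN.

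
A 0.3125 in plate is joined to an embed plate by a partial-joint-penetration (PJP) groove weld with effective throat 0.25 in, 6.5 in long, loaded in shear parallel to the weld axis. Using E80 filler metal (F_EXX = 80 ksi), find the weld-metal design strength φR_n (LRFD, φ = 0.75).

φR_n ≈ 58.5 kip

Effective throat (given) t_e = 0.25 in.
A_we = 0.25 × 6.5 = 1.625 in².
F_nw = 0.6 F_EXX = 48 ksi.
φR_n = 0.75 × 48 × 1.625 = 58.5 kip.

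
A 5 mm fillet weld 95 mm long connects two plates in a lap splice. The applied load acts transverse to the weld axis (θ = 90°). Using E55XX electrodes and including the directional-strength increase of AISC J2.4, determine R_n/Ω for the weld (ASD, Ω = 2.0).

E55XX → F_EXX = 550 MPa.
t_e = 0.707 × 5 = 3.535 mm; A_we = 3.535 × 95 = 335.8 mm².
Directional factor: 1.0 + 0.5 sin^1.5(90°) = 1.5.
F_nw = 0.6 × 550 × 1.5 = 495 MPa.
R_n/Ω = (495 × 335.8) / 2.0 × 10⁻³ = 83.12 kN.

R_n/Ω ≈ 83.1 kN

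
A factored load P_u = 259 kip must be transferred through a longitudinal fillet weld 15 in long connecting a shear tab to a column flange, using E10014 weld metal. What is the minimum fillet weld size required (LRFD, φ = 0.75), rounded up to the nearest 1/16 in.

w = 9/16 in

E100XX → F_EXX = 100 ksi.
Total weld length L = 15 in.
Required throat t_e = P_u / (φ × 0.6 F_EXX × L) = 259 / (0.75 × 0.6 × 100 × 15) = 0.3837 in.
Required leg w = t_e / 0.707 = 0.5427 in → use 9/16 in.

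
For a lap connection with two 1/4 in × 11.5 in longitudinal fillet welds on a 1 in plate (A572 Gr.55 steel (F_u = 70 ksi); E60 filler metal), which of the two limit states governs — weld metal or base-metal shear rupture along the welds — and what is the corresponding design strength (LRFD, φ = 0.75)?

φR_n ≈ 110 kips (weld metal governs)

E60XX → F_EXX = 60 ksi.
t_e = 0.707 × 0.25 = 0.1767 in; L = 23 in.
Weld metal: φR_n = 0.75 × 0.6 × 60 × 0.1767 × 23 = 109.8 kips.
Base metal (shear rupture): φR_n = 0.75 × 0.6 × 70 × 1 × 23 = 724.5 kips.
Governing: weld metal.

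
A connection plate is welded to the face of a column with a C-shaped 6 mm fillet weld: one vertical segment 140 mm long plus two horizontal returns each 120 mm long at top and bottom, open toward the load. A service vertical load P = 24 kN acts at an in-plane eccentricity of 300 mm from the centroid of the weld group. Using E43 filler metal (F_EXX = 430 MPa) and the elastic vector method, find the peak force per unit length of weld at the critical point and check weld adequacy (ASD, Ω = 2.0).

Total weld length L_w = 380 mm. Treat welds as unit-width lines.
Centroid: x̄ = 2×120×60 / 380 = 37.89 mm from the vertical weld.
Polar moment about centroid: J = I_x + I_y = [140³/12 + 2×120×70²] + [140×37.89² + 2(120³/12 + 120×22.11²)] = 2011000 mm³.
Direct shear f_v = P/L_w = 24×10³ / 380 = 63.16 N/mm (vertical).
Torsion M = P·e = 24×10³ × 300 = 7200000 N·mm.
Critical point at (x, y) = (82.11, 70) from centroid. f_tx = M·y/J = 250.6 N/mm; f_ty = M·x/J = 294 N/mm.
Resultant f_max = √[f_tx² + (f_v + f_ty)²] = √[250.6² + (63.16 + 294)²] = 436.3 N/mm.
Capacity per unit length: r_n/Ω = (1/2.0) × 0.6 × 430 × (0.707 × 6) = 547.2 N/mm.
436.3 ≤ 547.2 → adequate.

f_max ≈ 436 N/mm; adequate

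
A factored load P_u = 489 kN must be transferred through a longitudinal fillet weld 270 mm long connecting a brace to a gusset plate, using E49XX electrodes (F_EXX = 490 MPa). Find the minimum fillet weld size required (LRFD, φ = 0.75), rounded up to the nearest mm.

Total weld length L = 270 mm.
Required throat t_e = P_u / (φ × 0.6 F_EXX × L) = 489 / (0.75 × 0.6 × 490 × 270 × 10⁻³) = 8.214 mm.
Required leg w = t_e / 0.707 = 11.62 mm → use 12 mm.

w = 12 mm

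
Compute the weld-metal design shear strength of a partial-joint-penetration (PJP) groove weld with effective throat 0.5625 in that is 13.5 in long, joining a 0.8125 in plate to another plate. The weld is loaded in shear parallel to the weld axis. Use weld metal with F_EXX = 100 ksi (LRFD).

Effective throat (given) t_e = 0.5625 in.
A_we = 0.5625 × 13.5 = 7.594 in².
F_nw = 0.6 F_EXX = 60 ksi.
φR_n = 0.75 × 60 × 7.594 = 341.7 kip.

φR_n ≈ 342 kip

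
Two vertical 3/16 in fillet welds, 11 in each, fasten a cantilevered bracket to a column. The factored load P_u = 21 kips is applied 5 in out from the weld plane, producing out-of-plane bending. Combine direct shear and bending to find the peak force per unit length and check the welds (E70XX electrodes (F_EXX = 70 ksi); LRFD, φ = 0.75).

f_max ≈ 2.77 kip/in; adequate

L_w = 2 × 11 = 22 in; section modulus (unit throat) S = 2 × L²/6 = 40.33 in².
Direct shear f_v = P/L_w = 21/22 = 0.9545 kip/in.
Moment M = P × e = 21 × 5 = 105 kip·in; bending f_b = M/S = 2.603 kip/in.
f_max = √(f_v² + f_b²) = √(0.9545² + 2.603²) = 2.773 kip/in.
φr_n = 0.75 × 0.6 × 70 × (0.707 × 0.1875) = 4.176 kip/in → adequate.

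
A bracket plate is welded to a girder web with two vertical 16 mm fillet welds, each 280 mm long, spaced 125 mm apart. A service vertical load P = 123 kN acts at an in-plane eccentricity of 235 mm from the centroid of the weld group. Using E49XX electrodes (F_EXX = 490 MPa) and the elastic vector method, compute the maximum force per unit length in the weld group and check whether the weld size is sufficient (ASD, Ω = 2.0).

Total weld length L_w = 560 mm. Treat welds as unit-width lines.
Polar moment about centroid: J = 2[d³/12 + d(b/2)²] = 2[280³/12 + 280×62.5²] = 5846000 mm³.
Direct shear f_v = P/L_w = 123×10³ / 560 = 219.6 N/mm (vertical).
Torsion M = P·e = 123×10³ × 235 = 28905000 N·mm.
Critical point at (x, y) = (62.5, 140) from centroid. f_tx = M·y/J = 692.2 N/mm; f_ty = M·x/J = 309 N/mm.
Resultant f_max = √[f_tx² + (f_v + f_ty)²] = √[692.2² + (219.6 + 309)²] = 871 N/mm.
Capacity per unit length: r_n/Ω = (1/2.0) × 0.6 × 490 × (0.707 × 16) = 1663 N/mm.
871 ≤ 1663 → adequate.

f_max ≈ 871 N/mm; adequate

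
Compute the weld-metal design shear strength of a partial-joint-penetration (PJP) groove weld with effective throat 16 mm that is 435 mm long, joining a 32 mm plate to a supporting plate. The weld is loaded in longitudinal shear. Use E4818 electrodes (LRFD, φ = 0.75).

E48XX → F_EXX = 480 MPa.
Effective throat (given) t_e = 16 mm.
A_we = 16 × 435 = 6960 mm².
F_nw = 0.6 F_EXX = 288 MPa.
φR_n = 0.75 × 288 × 6960 × 10⁻³ = 1503 kN.

φR_n ≈ 1500 kN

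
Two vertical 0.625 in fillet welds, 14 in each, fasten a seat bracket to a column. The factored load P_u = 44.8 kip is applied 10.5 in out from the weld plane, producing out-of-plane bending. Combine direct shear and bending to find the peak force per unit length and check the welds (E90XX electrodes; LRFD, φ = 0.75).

E90XX → F_EXX = 90 ksi.
L_w = 2 × 14 = 28 in; section modulus (unit throat) S = 2 × L²/6 = 65.33 in².
Direct shear f_v = P/L_w = 44.8/28 = 1.6 kip/in.
Moment M = P × e = 44.8 × 10.5 = 470.4 kip·in; bending f_b = M/S = 7.2 kip/in.
f_max = √(f_v² + f_b²) = √(1.6² + 7.2²) = 7.376 kip/in.
φr_n = 0.75 × 0.6 × 90 × (0.707 × 0.625) = 17.9 kip/in → adequate.

f_max ≈ 7.38 kip/in; adequate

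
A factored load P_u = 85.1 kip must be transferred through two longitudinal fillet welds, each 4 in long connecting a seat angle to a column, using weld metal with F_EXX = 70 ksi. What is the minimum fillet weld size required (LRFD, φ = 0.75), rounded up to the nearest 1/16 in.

Total weld length L = 8 in.
Required throat t_e = P_u / (φ × 0.6 F_EXX × L) = 85.1 / (0.75 × 0.6 × 70 × 8) = 0.3377 in.
Required leg w = t_e / 0.707 = 0.4776 in → use 1/2 in.

w = 1/2 in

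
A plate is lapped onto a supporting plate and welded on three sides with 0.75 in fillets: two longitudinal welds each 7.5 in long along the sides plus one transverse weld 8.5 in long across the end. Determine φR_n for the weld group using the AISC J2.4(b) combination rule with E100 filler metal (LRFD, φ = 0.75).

φR_n ≈ 608 kips

E100XX → F_EXX = 100 ksi.
t_e = 0.707 × 0.75 = 0.5302 in.
R_nwl = 0.6 × 100 × 0.5302 × 15 = 477.2 kips (longitudinal, 2 welds).
R_nwt = 0.6 × 100 × 0.5302 × 8.5 = 270.4 kips (transverse, base value).
(i) R_nwl + R_nwt = 747.7 kips; (ii) 0.85 R_nwl + 1.5 R_nwt = 811.3 kips.
R_n = max = 811.3 kips [governs: (ii)]; φR_n = 608.5 kips.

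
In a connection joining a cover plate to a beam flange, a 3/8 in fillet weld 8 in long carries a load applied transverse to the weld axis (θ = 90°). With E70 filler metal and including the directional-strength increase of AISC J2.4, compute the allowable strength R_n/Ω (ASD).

R_n/Ω ≈ 66.8 kip

E70XX → F_EXX = 70 ksi.
t_e = 0.707 × 0.375 = 0.2651 in; A_we = 0.2651 × 8 = 2.121 in².
Directional factor: 1.0 + 0.5 sin^1.5(90°) = 1.5.
F_nw = 0.6 × 70 × 1.5 = 63 ksi.
R_n/Ω = (63 × 2.121) / 2.0 = 66.81 kip.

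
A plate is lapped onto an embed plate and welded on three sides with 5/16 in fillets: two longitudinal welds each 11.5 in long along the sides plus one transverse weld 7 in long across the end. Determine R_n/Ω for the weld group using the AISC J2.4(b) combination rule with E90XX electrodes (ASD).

E90XX → F_EXX = 90 ksi.
t_e = 0.707 × 0.3125 = 0.2209 in.
R_nwl = 0.6 × 90 × 0.2209 × 23 = 274.4 kips (longitudinal, 2 welds).
R_nwt = 0.6 × 90 × 0.2209 × 7 = 83.51 kips (transverse, base value).
(i) R_nwl + R_nwt = 357.9 kips; (ii) 0.85 R_nwl + 1.5 R_nwt = 358.5 kips.
R_n = max = 358.5 kips [governs: (ii)]; R_n/Ω = 179.3 kips.

R_n/Ω ≈ 179 kips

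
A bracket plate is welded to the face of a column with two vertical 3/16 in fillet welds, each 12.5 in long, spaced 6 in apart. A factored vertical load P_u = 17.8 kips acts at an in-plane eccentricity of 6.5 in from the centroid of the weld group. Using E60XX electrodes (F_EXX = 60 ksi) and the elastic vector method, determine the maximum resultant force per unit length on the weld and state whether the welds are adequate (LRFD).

f_max ≈ 1.88 kip/in; adequate

Total weld length L_w = 25 in. Treat welds as unit-width lines.
Polar moment about centroid: J = 2[d³/12 + d(b/2)²] = 2[12.5³/12 + 12.5×3²] = 550.5 in³.
Direct shear f_v = P/L_w = 17.8 / 25 = 0.712 kip/in (vertical).
Torsion M = P·e = 17.8 × 6.5 = 115.7 kip·in.
Critical point at (x, y) = (3, 6.25) from centroid. f_tx = M·y/J = 1.314 kip/in; f_ty = M·x/J = 0.6305 kip/in.
Resultant f_max = √[f_tx² + (f_v + f_ty)²] = √[1.314² + (0.712 + 0.6305)²] = 1.878 kip/in.
Capacity per unit length: φr_n = 0.75 × 0.6 × 60 × (0.707 × 0.1875) = 3.579 kip/in.
1.878 ≤ 3.579 → adequate.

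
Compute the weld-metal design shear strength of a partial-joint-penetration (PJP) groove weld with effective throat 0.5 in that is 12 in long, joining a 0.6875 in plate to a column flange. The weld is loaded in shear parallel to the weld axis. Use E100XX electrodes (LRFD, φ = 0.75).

φR_n ≈ 270 kip

E100XX → F_EXX = 100 ksi.
Effective throat (given) t_e = 0.5 in.
A_we = 0.5 × 12 = 6 in².
F_nw = 0.6 F_EXX = 60 ksi.
φR_n = 0.75 × 60 × 6 = 270 kip.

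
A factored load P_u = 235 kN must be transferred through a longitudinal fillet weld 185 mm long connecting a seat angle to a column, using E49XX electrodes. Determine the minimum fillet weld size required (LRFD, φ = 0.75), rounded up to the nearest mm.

E49XX → F_EXX = 490 MPa.
Total weld length L = 185 mm.
Required throat t_e = P_u / (φ × 0.6 F_EXX × L) = 235 / (0.75 × 0.6 × 490 × 185 × 10⁻³) = 5.761 mm.
Required leg w = t_e / 0.707 = 8.148 mm → use 9 mm.

w = 9 mm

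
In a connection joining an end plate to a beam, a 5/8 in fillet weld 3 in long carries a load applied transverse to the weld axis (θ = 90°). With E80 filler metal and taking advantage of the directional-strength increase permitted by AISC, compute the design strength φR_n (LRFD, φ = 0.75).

E80XX → F_EXX = 80 ksi.
t_e = 0.707 × 0.625 = 0.4419 in; A_we = 0.4419 × 3 = 1.326 in².
Directional factor: 1.0 + 0.5 sin^1.5(90°) = 1.5.
F_nw = 0.6 × 80 × 1.5 = 72 ksi.
φR_n = 0.75 × 72 × 1.326 = 71.58 kips.

φR_n ≈ 71.6 kips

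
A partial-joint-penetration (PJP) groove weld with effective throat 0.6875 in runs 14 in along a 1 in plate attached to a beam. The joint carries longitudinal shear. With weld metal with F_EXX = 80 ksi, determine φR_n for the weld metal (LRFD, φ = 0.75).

φR_n ≈ 346 kips

Effective throat (given) t_e = 0.6875 in.
A_we = 0.6875 × 14 = 9.625 in².
F_nw = 0.6 F_EXX = 48 ksi.
φR_n = 0.75 × 48 × 9.625 = 346.5 kips.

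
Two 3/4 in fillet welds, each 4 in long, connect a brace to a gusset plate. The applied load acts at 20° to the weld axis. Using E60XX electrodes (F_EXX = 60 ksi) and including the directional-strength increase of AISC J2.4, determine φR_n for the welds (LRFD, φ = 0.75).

φR_n ≈ 126 kip

t_e = 0.707 × 0.75 = 0.5302 in; A_we = 0.5302 × 8 = 4.242 in².
Directional factor: 1.0 + 0.5 sin^1.5(20°) = 1.1.
F_nw = 0.6 × 60 × 1.1 = 39.6 ksi.
φR_n = 0.75 × 39.6 × 4.242 = 126 kip.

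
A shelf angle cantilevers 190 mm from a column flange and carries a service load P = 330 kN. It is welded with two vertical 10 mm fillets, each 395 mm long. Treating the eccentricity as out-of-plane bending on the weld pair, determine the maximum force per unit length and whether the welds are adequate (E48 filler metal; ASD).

E48XX → F_EXX = 480 MPa.
L_w = 2 × 395 = 790 mm; section modulus (unit throat) S = 2 × L²/6 = 52010 mm².
Direct shear f_v = P/L_w = 330×10³/790 = 417.7 N/mm.
Moment M = P × e = 330×10³ × 190 = 62700000 N·mm; bending f_b = M/S = 1206 N/mm.
f_max = √(f_v² + f_b²) = √(417.7² + 1206²) = 1276 N/mm.
r_n/Ω = (1/2.0) × 0.6 × 480 × (0.707 × 10) = 1018 N/mm → NOT adequate.

f_max ≈ 1280 N/mm; NOT adequate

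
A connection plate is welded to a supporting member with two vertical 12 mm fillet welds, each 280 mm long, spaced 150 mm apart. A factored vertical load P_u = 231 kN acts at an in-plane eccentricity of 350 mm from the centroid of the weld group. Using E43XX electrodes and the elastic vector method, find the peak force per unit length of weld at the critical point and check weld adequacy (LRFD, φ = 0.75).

f_max ≈ 2110 N/mm; NOT adequate

E43XX → F_EXX = 430 MPa.
Total weld length L_w = 560 mm. Treat welds as unit-width lines.
Polar moment about centroid: J = 2[d³/12 + d(b/2)²] = 2[280³/12 + 280×75²] = 6809000 mm³.
Direct shear f_v = P/L_w = 231×10³ / 560 = 412.5 N/mm (vertical).
Torsion M = P·e = 231×10³ × 350 = 80850000 N·mm.
Critical point at (x, y) = (75, 140) from centroid. f_tx = M·y/J = 1662 N/mm; f_ty = M·x/J = 890.6 N/mm.
Resultant f_max = √[f_tx² + (f_v + f_ty)²] = √[1662² + (412.5 + 890.6)²] = 2112 N/mm.
Capacity per unit length: φr_n = 0.75 × 0.6 × 430 × (0.707 × 12) = 1642 N/mm.
2112 > 1642 → NOT adequate.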